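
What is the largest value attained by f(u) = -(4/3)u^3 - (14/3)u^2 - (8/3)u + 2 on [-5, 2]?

The derivative is -4u^2 - (28/3)u - 8/3, which vanishes at u = -2 and u = -1/3.
Evaluating at the critical points and endpoints: f(-5) = 196/3, f(-2) = -2/3, f(-1/3) = 196/81, f(2) = -98/3.
So the maximum is f(-5) = 196/3.

196/3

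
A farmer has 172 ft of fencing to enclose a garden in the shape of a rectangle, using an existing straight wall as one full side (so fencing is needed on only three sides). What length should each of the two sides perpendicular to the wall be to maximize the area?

43

Let the sides perpendicular to the wall have length x and the parallel side y, so 2x + y = 172 and the area is A = xy = x(172 − 2x).
A'(x) = 172 − 4x = 0 gives x = 43, and A''(x) = −4 < 0 confirms a maximum.
Then y = 172 − 2·43 = 86 and A = 3698.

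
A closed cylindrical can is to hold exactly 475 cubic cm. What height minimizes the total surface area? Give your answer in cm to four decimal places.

With radius r and height h, πr²h = 475 so h = 475/(πr²), and S(r) = 2πr² + 2πrh = 2πr² + 2·475/r.
S'(r) = 4πr − 2·475/r² = 0 ⇒ r³ = 475/(2π), so r ≈ 4.2284 and h = 2r ≈ 8.4567.
S''(r) = 4π + 4·475/r³ > 0, so this is the minimum; S ≈ 337.0106.

8.4567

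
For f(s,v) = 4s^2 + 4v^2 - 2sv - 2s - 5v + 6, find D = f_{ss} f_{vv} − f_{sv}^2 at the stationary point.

∂f/∂s = 8s - 2v - 2 = 0 and ∂f/∂v = -2s + 8v - 5 = 0, so (s, v) = (13/30, 11/15).
The Hessian has f_{ss} = 8, f_{vv} = 8, f_{sv} = -2, giving D = 60 > 0 with f_{ss} > 0, so the point is a local minimum.
D = (8)·(8) − (-2)^2 = 60.

60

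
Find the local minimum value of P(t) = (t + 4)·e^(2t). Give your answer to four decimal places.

By the product rule, P'(t) = (2t + 9)·e^(2t). Since e^(2t) > 0, the only critical point is t = -9/2.
P''(-9/2) has the same sign as 2 > 0, so this is a local minimum.
P(-9/2) = (-1/2)·e^(-9) ≈ -0.0001.

-0.0001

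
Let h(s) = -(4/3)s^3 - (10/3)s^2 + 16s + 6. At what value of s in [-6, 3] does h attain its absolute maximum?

-6

The derivative is -4s^2 - (20/3)s + 16, which vanishes at s = -3 and s = 4/3.
Compare values at every candidate in [-6, 3]: h(-6) = 78,  h(-3) = -36,  h(4/3) = 1478/81,  h(3) = -12.
Hence the absolute maximum is 78 at s = -6.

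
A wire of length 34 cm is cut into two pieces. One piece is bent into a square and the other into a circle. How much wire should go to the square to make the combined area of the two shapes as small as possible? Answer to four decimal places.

Let x be the length used for the square. Square side x/4; circle radius (34−x)/(2π).
A(x) = (x/4)² + π·((34−x)/(2π))² = x²/16 + (34−x)²/(4π) for 0 ≤ x ≤ 34. A'(x) = x/8 − (34−x)/(2π) = 0 gives x = 4·34/(π+4) ≈ 19.0434.
A'' = 1/8 + 1/(2π) > 0, so this gives the minimum combined area; x ≈ 19.0434 cm to the square.

19.0434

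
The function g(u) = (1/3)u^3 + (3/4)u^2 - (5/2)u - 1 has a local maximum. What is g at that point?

227/48

g'(u) = u^2 + (3/2)u - 5/2 = 0 at u = -5/2, 1.
Since g''(u) = 2u + 3/2, we get g''(-5/2) = -7/2 < 0 ⇒ local maximum; g''(1) = 7/2 > 0 ⇒ local minimum.
The local maximum is g(-5/2) = 227/48.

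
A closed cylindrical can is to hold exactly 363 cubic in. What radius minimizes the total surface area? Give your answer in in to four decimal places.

3.8658

With radius r and height h, πr²h = 363 so h = 363/(πr²), and S(r) = 2πr² + 2πrh = 2πr² + 2·363/r.
S'(r) = 4πr − 2·363/r² = 0 ⇒ r³ = 363/(2π), so r ≈ 3.8658 and h = 2r ≈ 7.7317.
S''(r) = 4π + 4·363/r³ > 0, so this is the minimum; S ≈ 281.6992.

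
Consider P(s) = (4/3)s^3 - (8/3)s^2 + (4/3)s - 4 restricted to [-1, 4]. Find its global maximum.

Differentiating, P'(s) = 4s^2 - (16/3)s + 4/3; which vanishes at s = 1/3 and s = 1.
Compare values at every candidate in [-1, 4]: P(-1) = -28/3; P(1/3) = -308/81; P(1) = -4; P(4) = 44.
The maximum over the interval is 44, attained at s = 4.

44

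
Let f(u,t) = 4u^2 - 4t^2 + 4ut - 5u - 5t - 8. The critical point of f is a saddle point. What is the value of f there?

∂f/∂u = 8u + 4t - 5 = 0 and ∂f/∂t = 4u - 8t - 5 = 0, so (u, t) = (3/4, -1/4).
The Hessian has f_{uu} = 8, f_{tt} = -8, f_{ut} = 4, giving D = -80 < 0, so the point is a saddle point.
f(3/4, -1/4) = -37/4.

-37/4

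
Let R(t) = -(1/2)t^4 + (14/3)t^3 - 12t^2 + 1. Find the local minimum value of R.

-43/2

R'(t) = -2t^3 + 14t^2 - 24t. Setting R'(t) = 0 gives t ∈ {0, 3, 4}.
Second-derivative test with R''(t) = -6t^2 + 28t - 24: R''(0) = -24 < 0 ⇒ local maximum; R''(3) = 6 > 0 ⇒ local minimum; R''(4) = -8 < 0 ⇒ local maximum.
So the local minimum value is R(3) = -43/2.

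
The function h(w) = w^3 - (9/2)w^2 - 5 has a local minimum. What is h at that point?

-37/2

h'(w) = 3w^2 - 9w = 0 at w = 0, 3.
Second-derivative test with h''(w) = 6w - 9: h''(0) = -9 < 0 ⇒ local maximum; h''(3) = 9 > 0 ⇒ local minimum.
The local minimum is h(3) = -37/2.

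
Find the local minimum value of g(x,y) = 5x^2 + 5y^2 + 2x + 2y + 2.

∂g/∂x = 10x + 2 = 0 and ∂g/∂y = 10y + 2 = 0, so (x, y) = (-1/5, -1/5).
The Hessian has g_{xx} = 10, g_{yy} = 10, g_{xy} = 0, giving D = 100 > 0 with g_{xx} > 0, so the point is a local minimum.
g(-1/5, -1/5) = 8/5.

8/5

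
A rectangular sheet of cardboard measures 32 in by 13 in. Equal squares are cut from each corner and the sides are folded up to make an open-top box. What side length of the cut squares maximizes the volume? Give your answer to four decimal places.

With cut size x, the volume is V(x) = x(32 − 2x)(13 − 2x) for 0 < x < 6.5.
V'(x) = 12x^2 − 180x + 416. Setting V'(x) = 0 gives x ≈ 2.8542 (the root in (0, 6.5)).
V''(x) = 24x − 180 is negative there, so this is the maximum; V ≈ 547.1725.

2.8542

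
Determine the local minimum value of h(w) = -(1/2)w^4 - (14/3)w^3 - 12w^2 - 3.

-51/2

h'(w) = -2w^3 - 14w^2 - 24w = 0 at w = -4, -3, 0.
Second-derivative test with h''(w) = -6w^2 - 28w - 24: h''(-4) = -8 < 0 ⇒ local maximum; h''(-3) = 6 > 0 ⇒ local minimum; h''(0) = -24 < 0 ⇒ local maximum.
The local minimum is h(-3) = -51/2.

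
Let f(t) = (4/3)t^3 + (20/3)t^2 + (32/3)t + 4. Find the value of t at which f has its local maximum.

f'(t) = 4t^2 + (40/3)t + 32/3. Setting f'(t) = 0 gives t ∈ {-2, -4/3}.
Since f''(t) = 8t + 40/3, we get f''(-2) = -8/3 < 0 ⇒ local maximum; f''(-4/3) = 8/3 > 0 ⇒ local minimum.
The local maximum is f(-2) = -4/3.

-2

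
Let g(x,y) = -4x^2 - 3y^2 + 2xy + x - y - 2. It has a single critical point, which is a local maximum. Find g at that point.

∂g/∂x = -8x + 2y + 1 = 0 and ∂g/∂y = 2x - 6y - 1 = 0, so (x, y) = (1/11, -3/22).
The Hessian has g_{xx} = -8, g_{yy} = -6, g_{xy} = 2, giving D = 44 > 0 with g_{xx} < 0, so the point is a local maximum.
g(1/11, -3/22) = -83/44.

-83/44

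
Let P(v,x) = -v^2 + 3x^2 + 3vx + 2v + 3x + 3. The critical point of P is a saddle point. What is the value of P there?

16/7

∂P/∂v = -2v + 3x + 2 = 0 and ∂P/∂x = 3v + 6x + 3 = 0, so (v, x) = (1/7, -4/7).
The Hessian has P_{vv} = -2, P_{xx} = 6, P_{vx} = 3, giving D = -21 < 0, so the point is a saddle point.
P(1/7, -4/7) = 16/7.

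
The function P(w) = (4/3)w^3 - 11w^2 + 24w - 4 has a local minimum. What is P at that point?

4/3

P'(w) = 4w^2 - 22w + 24. Setting P'(w) = 0 gives w ∈ {3/2, 4}.
P''(w) = 8w - 22. P''(3/2) = -10 < 0 ⇒ local maximum; P''(4) = 10 > 0 ⇒ local minimum.
Thus P has its local minimum at w = 4, with value 4/3.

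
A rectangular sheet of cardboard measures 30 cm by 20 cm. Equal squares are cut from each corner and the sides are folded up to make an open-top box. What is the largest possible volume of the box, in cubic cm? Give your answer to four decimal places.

1056.3059

With cut size x, the volume is V(x) = x(30 − 2x)(20 − 2x) for 0 < x < 10.
V'(x) = 12x^2 − 200x + 600. Setting V'(x) = 0 gives x ≈ 3.9237 (the root in (0, 10)).
V''(x) = 24x − 200 is negative there, so this is the maximum; V ≈ 1056.3059.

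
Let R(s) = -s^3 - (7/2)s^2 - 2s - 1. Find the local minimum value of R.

-3

R'(s) = -3s^2 - 7s - 2 = 0 at s = -2, -1/3.
Since R''(s) = -6s - 7, we get R''(-2) = 5 > 0 ⇒ local minimum; R''(-1/3) = -5 < 0 ⇒ local maximum.
Thus R has its local minimum at s = -2, with value -3.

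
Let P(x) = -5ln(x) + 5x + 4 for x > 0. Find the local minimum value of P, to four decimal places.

9.0000

P'(x) = -5/x + 5 = 0 gives x = 1.
P''(x) = 5/x², which is positive for x > 0, so this is a local minimum.
P(1) = -5·ln(1) + 5 + 4 ≈ 9.0000.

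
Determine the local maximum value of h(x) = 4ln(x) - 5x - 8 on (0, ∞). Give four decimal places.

-12.8926

h'(x) = 4/x − 5 = 0 gives x = 4/5.
h''(x) = -4/x², which is negative for x > 0, so this is a local maximum.
h(4/5) = 4·ln(4/5) - 4 - 8 ≈ -12.8926.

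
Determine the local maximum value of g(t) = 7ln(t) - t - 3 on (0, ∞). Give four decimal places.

3.6214

g'(t) = 7/t − 1 = 0 gives t = 7.
g''(t) = -7/t², which is negative for t > 0, so this is a local maximum.
g(7) = 7·ln(7) - 7 - 3 ≈ 3.6214.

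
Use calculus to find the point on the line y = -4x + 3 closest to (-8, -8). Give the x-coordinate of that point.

36/17

Minimize D(x)^2 = (x + 8)^2 + (-4x + 11)^2.
d/dx[D^2] = 2(x + 8) + 2·(-4)·(-4x + 11) = 0 ⇒ x = 36/17.
Then y = -93/17 and the distance is √(1849/17) ≈ 10.4290.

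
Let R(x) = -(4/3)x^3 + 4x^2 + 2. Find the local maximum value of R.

Critical points: R'(x) = -4x^2 + 8x vanishes at x = 0, 2.
Since R''(x) = -8x + 8, we get R''(0) = 8 > 0 ⇒ local minimum; R''(2) = -8 < 0 ⇒ local maximum.
So the local maximum value is R(2) = 22/3.

22/3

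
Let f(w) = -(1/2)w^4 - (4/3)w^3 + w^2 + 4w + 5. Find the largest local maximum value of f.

49/6

f'(w) = -2w^3 - 4w^2 + 2w + 4 = 0 at w = -2, -1, 1.
Second-derivative test with f''(w) = -6w^2 - 8w + 2: f''(-2) = -6 < 0 ⇒ local maximum; f''(-1) = 4 > 0 ⇒ local minimum; f''(1) = -12 < 0 ⇒ local maximum.
The largest local maximum is f(1) = 49/6.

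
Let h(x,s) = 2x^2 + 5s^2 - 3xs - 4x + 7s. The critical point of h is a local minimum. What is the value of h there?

-94/31

∂h/∂x = 4x - 3s - 4 = 0 and ∂h/∂s = -3x + 10s + 7 = 0, so (x, s) = (19/31, -16/31).
The Hessian has h_{xx} = 4, h_{ss} = 10, h_{xs} = -3, giving D = 31 > 0 with h_{xx} > 0, so the point is a local minimum.
h(19/31, -16/31) = -94/31.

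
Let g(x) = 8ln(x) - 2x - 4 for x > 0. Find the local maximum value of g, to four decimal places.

g'(x) = 8/x − 2 = 0 gives x = 4.
g''(x) = -8/x², which is negative for x > 0, so this is a local maximum.
g(4) = 8·ln(4) - 8 - 4 ≈ -0.9096.

-0.9096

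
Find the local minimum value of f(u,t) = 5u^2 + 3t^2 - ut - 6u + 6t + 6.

∂f/∂u = 10u - t - 6 = 0 and ∂f/∂t = -u + 6t + 6 = 0, so (u, t) = (30/59, -54/59).
The Hessian has f_{uu} = 10, f_{tt} = 6, f_{ut} = -1, giving D = 59 > 0 with f_{uu} > 0, so the point is a local minimum.
f(30/59, -54/59) = 102/59.

102/59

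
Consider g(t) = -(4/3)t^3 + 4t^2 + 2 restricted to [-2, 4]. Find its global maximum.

86/3

The derivative is -4t^2 + 8t, which vanishes at t = 0 and t = 2.
Candidates: g(-2) = 86/3, g(0) = 2, g(2) = 22/3, g(4) = -58/3.
So the maximum is g(-2) = 86/3.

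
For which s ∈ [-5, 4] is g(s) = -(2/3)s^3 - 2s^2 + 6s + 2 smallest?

Differentiating, g'(s) = -2s^2 - 4s + 6; which vanishes at s = -3 and s = 1.
Candidates: g(-5) = 16/3, g(-3) = -16, g(1) = 16/3, g(4) = -146/3.
Hence the absolute minimum is -146/3 at s = 4.

4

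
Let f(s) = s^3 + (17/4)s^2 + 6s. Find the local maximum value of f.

Critical points: f'(s) = 3s^2 + (17/2)s + 6 vanishes at s = -3/2, -4/3.
Since f''(s) = 6s + 17/2, we get f''(-3/2) = -1/2 < 0 ⇒ local maximum; f''(-4/3) = 1/2 > 0 ⇒ local minimum.
The local maximum is f(-3/2) = -45/16.

-45/16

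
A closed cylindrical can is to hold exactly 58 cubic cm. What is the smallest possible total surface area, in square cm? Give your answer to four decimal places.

82.9468

With radius r and height h, πr²h = 58 so h = 58/(πr²), and S(r) = 2πr² + 2πrh = 2πr² + 2·58/r.
S'(r) = 4πr − 2·58/r² = 0 ⇒ r³ = 58/(2π), so r ≈ 2.0977 and h = 2r ≈ 4.1955.
S''(r) = 4π + 4·58/r³ > 0, so this is the minimum; S ≈ 82.9468.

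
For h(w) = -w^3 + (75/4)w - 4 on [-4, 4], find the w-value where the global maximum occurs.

5/2

h'(w) = -3w^2 + 75/4, which vanishes at w = -5/2 and w = 5/2.
Evaluating at the critical points and endpoints: h(-4) = -15, h(-5/2) = -141/4, h(5/2) = 109/4, h(4) = 7.
So the maximum is h(5/2) = 109/4.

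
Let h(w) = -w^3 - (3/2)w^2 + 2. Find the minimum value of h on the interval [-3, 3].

-77/2

The derivative is -3w^2 - 3w, which vanishes at w = -1 and w = 0.
Evaluating at the critical points and endpoints: h(-3) = 31/2; h(-1) = 3/2; h(0) = 2; h(3) = -77/2.
So the minimum is h(3) = -77/2.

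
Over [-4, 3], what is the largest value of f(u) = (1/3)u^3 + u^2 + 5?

23

The derivative is u^2 + 2u, which vanishes at u = -2 and u = 0.
Evaluating at the critical points and endpoints: f(-4) = -1/3,  f(-2) = 19/3,  f(0) = 5,  f(3) = 23.
The maximum over the interval is 23, attained at u = 3.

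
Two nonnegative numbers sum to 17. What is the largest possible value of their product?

289/4

With x + y = 17, the product is P(x) = x(17 − x).
P'(x) = 17 − 2x = 0 gives x = 17/2; P'' = −2 < 0, so this is the maximum.
P = 17/2·17/2 = 289/4.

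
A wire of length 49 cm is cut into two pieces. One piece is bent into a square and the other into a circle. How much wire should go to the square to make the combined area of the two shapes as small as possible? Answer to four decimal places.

27.4449

Let x be the length used for the square. Square side x/4; circle radius (49−x)/(2π).
A(x) = (x/4)² + π·((49−x)/(2π))² = x²/16 + (49−x)²/(4π) for 0 ≤ x ≤ 49. A'(x) = x/8 − (49−x)/(2π) = 0 gives x = 4·49/(π+4) ≈ 27.4449.
A'' = 1/8 + 1/(2π) > 0, so this gives the minimum combined area; x ≈ 27.4449 cm to the square.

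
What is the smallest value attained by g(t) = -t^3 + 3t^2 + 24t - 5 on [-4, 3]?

g'(t) = -3t^2 + 6t + 24, whose only zero in [-4, 3] is t = -2.
Evaluating at the critical points and endpoints: g(-4) = 11; g(-2) = -33; g(3) = 67.
The minimum over the interval is -33, attained at t = -2.

-33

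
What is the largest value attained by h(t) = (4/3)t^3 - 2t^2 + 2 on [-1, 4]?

166/3

The derivative is 4t^2 - 4t, which vanishes at t = 0 and t = 1.
Compare values at every candidate in [-1, 4]: h(-1) = -4/3,  h(0) = 2,  h(1) = 4/3,  h(4) = 166/3.
Hence the absolute maximum is 166/3 at t = 4.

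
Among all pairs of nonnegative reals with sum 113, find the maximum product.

With x + y = 113, the product is P(x) = x(113 − x).
P'(x) = 113 − 2x = 0 gives x = 113/2; P'' = −2 < 0, so this is the maximum.
P = 113/2·113/2 = 12769/4.

12769/4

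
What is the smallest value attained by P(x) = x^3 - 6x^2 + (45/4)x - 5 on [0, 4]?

P'(x) = 3x^2 - 12x + 45/4, which vanishes at x = 3/2 and x = 5/2.
Evaluating at the critical points and endpoints: P(0) = -5, P(3/2) = 7/4, P(5/2) = 5/4, P(4) = 8.
Hence the absolute minimum is -5 at x = 0.

-5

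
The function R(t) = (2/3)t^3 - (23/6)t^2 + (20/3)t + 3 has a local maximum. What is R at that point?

539/81

R'(t) = 2t^2 - (23/3)t + 20/3. Setting R'(t) = 0 gives t ∈ {4/3, 5/2}.
Since R''(t) = 4t - 23/3, we get R''(4/3) = -7/3 < 0 ⇒ local maximum; R''(5/2) = 7/3 > 0 ⇒ local minimum.
So the local maximum value is R(4/3) = 539/81.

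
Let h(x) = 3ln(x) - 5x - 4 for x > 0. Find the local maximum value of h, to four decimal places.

-8.5325

h'(x) = 3/x − 5 = 0 gives x = 3/5.
h''(x) = -3/x², which is negative for x > 0, so this is a local maximum.
h(3/5) = 3·ln(3/5) - 3 - 4 ≈ -8.5325.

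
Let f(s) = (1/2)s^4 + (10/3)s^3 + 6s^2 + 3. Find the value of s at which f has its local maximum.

-2

Critical points: f'(s) = 2s^3 + 10s^2 + 12s vanishes at s = -3, -2, 0.
Since f''(s) = 6s^2 + 20s + 12, we get f''(-3) = 6 > 0 ⇒ local minimum; f''(-2) = -4 < 0 ⇒ local maximum; f''(0) = 12 > 0 ⇒ local minimum.
Thus f has its local maximum at s = -2, with value 25/3.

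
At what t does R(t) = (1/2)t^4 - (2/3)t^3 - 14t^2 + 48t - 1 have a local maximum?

2

R'(t) = 2t^3 - 2t^2 - 28t + 48 = 0 at t = -4, 2, 3.
Second-derivative test with R''(t) = 6t^2 - 4t - 28: R''(-4) = 84 > 0 ⇒ local minimum; R''(2) = -12 < 0 ⇒ local maximum; R''(3) = 14 > 0 ⇒ local minimum.
So the local maximum value is R(2) = 125/3.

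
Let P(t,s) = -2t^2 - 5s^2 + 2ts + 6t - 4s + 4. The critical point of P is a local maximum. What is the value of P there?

∂P/∂t = -4t + 2s + 6 = 0 and ∂P/∂s = 2t - 10s - 4 = 0, so (t, s) = (13/9, -1/9).
The Hessian has P_{tt} = -4, P_{ss} = -10, P_{ts} = 2, giving D = 36 > 0 with P_{tt} < 0, so the point is a local maximum.
P(13/9, -1/9) = 77/9.

77/9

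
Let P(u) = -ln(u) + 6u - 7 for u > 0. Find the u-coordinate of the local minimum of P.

1/6

P'(u) = -1/u + 6 = 0 gives u = 1/6.
P''(u) = 1/u², which is positive for u > 0, so this is a local minimum.
P(1/6) = -1·ln(1/6) + 1 - 7 ≈ -4.2082.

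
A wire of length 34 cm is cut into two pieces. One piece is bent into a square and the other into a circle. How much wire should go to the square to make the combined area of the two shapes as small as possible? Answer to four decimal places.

19.0434

Let x be the length used for the square. Square side x/4; circle radius (34−x)/(2π).
A(x) = (x/4)² + π·((34−x)/(2π))² = x²/16 + (34−x)²/(4π) for 0 ≤ x ≤ 34. A'(x) = x/8 − (34−x)/(2π) = 0 gives x = 4·34/(π+4) ≈ 19.0434.
A'' = 1/8 + 1/(2π) > 0, so this gives the minimum combined area; x ≈ 19.0434 cm to the square.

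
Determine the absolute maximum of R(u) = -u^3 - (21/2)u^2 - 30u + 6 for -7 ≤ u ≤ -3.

89/2

Differentiating, R'(u) = -3u^2 - 21u - 30; whose only zero in [-7, -3] is u = -5.
Compare values at every candidate in [-7, -3]: R(-7) = 89/2; R(-5) = 37/2; R(-3) = 57/2.
The maximum over the interval is 89/2, attained at u = -7.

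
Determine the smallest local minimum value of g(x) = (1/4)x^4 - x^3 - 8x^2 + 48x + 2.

g'(x) = x^3 - 3x^2 - 16x + 48. Setting g'(x) = 0 gives x ∈ {-4, 3, 4}.
Since g''(x) = 3x^2 - 6x - 16, we get g''(-4) = 56 > 0 ⇒ local minimum; g''(3) = -7 < 0 ⇒ local maximum; g''(4) = 8 > 0 ⇒ local minimum.
Thus g has its smallest local minimum at x = -4, with value -190.

-190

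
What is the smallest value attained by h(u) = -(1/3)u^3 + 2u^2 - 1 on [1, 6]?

The derivative is -u^2 + 4u, whose only zero in [1, 6] is u = 4.
Evaluating at the critical points and endpoints: h(1) = 2/3,  h(4) = 29/3,  h(6) = -1.
The minimum over the interval is -1, attained at u = 6.

-1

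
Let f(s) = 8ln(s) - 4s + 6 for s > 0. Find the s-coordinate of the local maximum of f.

2

f'(s) = 8/s − 4 = 0 gives s = 2.
f''(s) = -8/s², which is negative for s > 0, so this is a local maximum.
f(2) = 8·ln(2) - 8 + 6 ≈ 3.5452.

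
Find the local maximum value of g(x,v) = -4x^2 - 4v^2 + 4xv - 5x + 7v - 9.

-23/4

∂g/∂x = -8x + 4v - 5 = 0 and ∂g/∂v = 4x - 8v + 7 = 0, so (x, v) = (-1/4, 3/4).
The Hessian has g_{xx} = -8, g_{vv} = -8, g_{xv} = 4, giving D = 48 > 0 with g_{xx} < 0, so the point is a local maximum.
g(-1/4, 3/4) = -23/4.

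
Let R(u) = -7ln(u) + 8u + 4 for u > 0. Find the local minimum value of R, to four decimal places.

11.9347

R'(u) = -7/u + 8 = 0 gives u = 7/8.
R''(u) = 7/u², which is positive for u > 0, so this is a local minimum.
R(7/8) = -7·ln(7/8) + 7 + 4 ≈ 11.9347.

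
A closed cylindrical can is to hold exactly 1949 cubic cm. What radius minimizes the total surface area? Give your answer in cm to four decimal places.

6.7693

With radius r and height h, πr²h = 1949 so h = 1949/(πr²), and S(r) = 2πr² + 2πrh = 2πr² + 2·1949/r.
S'(r) = 4πr − 2·1949/r² = 0 ⇒ r³ = 1949/(2π), so r ≈ 6.7693 and h = 2r ≈ 13.5386.
S''(r) = 4π + 4·1949/r³ > 0, so this is the minimum; S ≈ 863.7521.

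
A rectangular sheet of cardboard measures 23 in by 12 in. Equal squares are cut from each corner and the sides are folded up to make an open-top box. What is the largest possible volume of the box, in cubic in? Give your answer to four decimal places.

315.0063

With cut size x, the volume is V(x) = x(23 − 2x)(12 − 2x) for 0 < x < 6.
V'(x) = 12x^2 − 140x + 276. Setting V'(x) = 0 gives x ≈ 2.5125 (the root in (0, 6)).
V''(x) = 24x − 140 is negative there, so this is the maximum; V ≈ 315.0063.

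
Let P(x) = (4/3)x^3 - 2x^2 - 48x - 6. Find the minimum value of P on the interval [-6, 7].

Differentiating, P'(x) = 4x^2 - 4x - 48; which vanishes at x = -3 and x = 4.
Evaluating at the critical points and endpoints: P(-6) = -78; P(-3) = 84; P(4) = -434/3; P(7) = 52/3.
Hence the absolute minimum is -434/3 at x = 4.

-434/3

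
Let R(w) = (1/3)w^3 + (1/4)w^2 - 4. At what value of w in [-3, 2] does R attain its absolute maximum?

R'(w) = w^2 + (1/2)w, which vanishes at w = -1/2 and w = 0.
Candidates: R(-3) = -43/4, R(-1/2) = -191/48, R(0) = -4, R(2) = -1/3.
So the maximum is R(2) = -1/3.

2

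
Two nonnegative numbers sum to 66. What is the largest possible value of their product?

With x + y = 66, the product is P(x) = x(66 − x).
P'(x) = 66 − 2x = 0 gives x = 33; P'' = −2 < 0, so this is the maximum.
P = 33·33 = 1089.

1089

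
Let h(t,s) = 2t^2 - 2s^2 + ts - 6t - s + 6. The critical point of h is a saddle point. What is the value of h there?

∂h/∂t = 4t + s - 6 = 0 and ∂h/∂s = t - 4s - 1 = 0, so (t, s) = (25/17, 2/17).
The Hessian has h_{tt} = 4, h_{ss} = -4, h_{ts} = 1, giving D = -17 < 0, so the point is a saddle point.
h(25/17, 2/17) = 26/17.

26/17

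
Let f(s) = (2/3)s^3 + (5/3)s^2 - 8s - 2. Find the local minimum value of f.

Critical points: f'(s) = 2s^2 + (10/3)s - 8 vanishes at s = -3, 4/3.
f''(s) = 4s + 10/3. f''(-3) = -26/3 < 0 ⇒ local maximum; f''(4/3) = 26/3 > 0 ⇒ local minimum.
Thus f has its local minimum at s = 4/3, with value -658/81.

-658/81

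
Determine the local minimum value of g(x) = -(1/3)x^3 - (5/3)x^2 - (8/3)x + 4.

Critical points: g'(x) = -x^2 - (10/3)x - 8/3 vanishes at x = -2, -4/3.
Second-derivative test with g''(x) = -2x - 10/3: g''(-2) = 2/3 > 0 ⇒ local minimum; g''(-4/3) = -2/3 < 0 ⇒ local maximum.
Thus g has its local minimum at x = -2, with value 16/3.

16/3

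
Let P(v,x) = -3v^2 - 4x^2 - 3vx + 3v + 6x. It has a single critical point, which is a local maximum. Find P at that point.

30/13

∂P/∂v = -6v - 3x + 3 = 0 and ∂P/∂x = -3v - 8x + 6 = 0, so (v, x) = (2/13, 9/13).
The Hessian has P_{vv} = -6, P_{xx} = -8, P_{vx} = -3, giving D = 39 > 0 with P_{vv} < 0, so the point is a local maximum.
P(2/13, 9/13) = 30/13.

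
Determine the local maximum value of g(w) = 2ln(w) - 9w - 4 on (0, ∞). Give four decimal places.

-9.0082

g'(w) = 2/w − 9 = 0 gives w = 2/9.
g''(w) = -2/w², which is negative for w > 0, so this is a local maximum.
g(2/9) = 2·ln(2/9) - 2 - 4 ≈ -9.0082.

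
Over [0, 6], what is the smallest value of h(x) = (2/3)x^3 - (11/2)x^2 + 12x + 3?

h'(x) = 2x^2 - 11x + 12, which vanishes at x = 3/2 and x = 4.
Candidates: h(0) = 3, h(3/2) = 87/8, h(4) = 17/3, h(6) = 21.
So the minimum is h(0) = 3.

3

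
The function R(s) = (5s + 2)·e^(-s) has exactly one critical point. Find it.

3/5

R'(s) = 5·e^(-s) + (5s + 2)·(-1)·e^(-s) = (-5s + 3)·e^(-s). Since e^(-s) > 0, the only critical point is s = 3/5.
R''(3/5) has the same sign as -5 < 0, so this is a local maximum.
R(3/5) = (5)·e^(-3/5) ≈ 2.7441.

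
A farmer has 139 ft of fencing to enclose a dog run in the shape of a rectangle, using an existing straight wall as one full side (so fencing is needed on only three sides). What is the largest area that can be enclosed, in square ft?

19321/8

Let the sides perpendicular to the wall have length x and the parallel side y, so 2x + y = 139 and the area is A = xy = x(139 − 2x).
A'(x) = 139 − 4x = 0 gives x = 139/4, and A''(x) = −4 < 0 confirms a maximum.
Then y = 139 − 2·139/4 = 139/2 and A = 19321/8.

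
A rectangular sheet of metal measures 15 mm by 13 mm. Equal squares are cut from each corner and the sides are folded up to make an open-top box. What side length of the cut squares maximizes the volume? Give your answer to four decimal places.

2.3155

With cut size x, the volume is V(x) = x(15 − 2x)(13 − 2x) for 0 < x < 6.5.
V'(x) = 12x^2 − 112x + 195. Setting V'(x) = 0 gives x ≈ 2.3155 (the root in (0, 6.5)).
V''(x) = 24x − 112 is negative there, so this is the maximum; V ≈ 200.9348.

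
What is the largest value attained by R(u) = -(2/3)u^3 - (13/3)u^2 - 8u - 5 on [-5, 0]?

10

Differentiating, R'(u) = -2u^2 - (26/3)u - 8; which vanishes at u = -3 and u = -4/3.
Candidates: R(-5) = 10; R(-3) = -2; R(-4/3) = -37/81; R(0) = -5.
So the maximum is R(-5) = 10.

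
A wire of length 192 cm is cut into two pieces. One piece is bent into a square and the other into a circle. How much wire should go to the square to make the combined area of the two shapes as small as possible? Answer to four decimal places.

107.5390

Let x be the length used for the square. Square side x/4; circle radius (192−x)/(2π).
A(x) = (x/4)² + π·((192−x)/(2π))² = x²/16 + (192−x)²/(4π) for 0 ≤ x ≤ 192. A'(x) = x/8 − (192−x)/(2π) = 0 gives x = 4·192/(π+4) ≈ 107.5390.
A'' = 1/8 + 1/(2π) > 0, so this gives the minimum combined area; x ≈ 107.5390 cm to the square.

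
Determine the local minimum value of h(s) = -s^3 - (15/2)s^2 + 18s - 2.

-164

Critical points: h'(s) = -3s^2 - 15s + 18 vanishes at s = -6, 1.
Since h''(s) = -6s - 15, we get h''(-6) = 21 > 0 ⇒ local minimum; h''(1) = -21 < 0 ⇒ local maximum.
Thus h has its local minimum at s = -6, with value -164.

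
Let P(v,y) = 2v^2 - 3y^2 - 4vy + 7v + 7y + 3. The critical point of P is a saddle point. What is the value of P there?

267/40

∂P/∂v = 4v - 4y + 7 = 0 and ∂P/∂y = -4v - 6y + 7 = 0, so (v, y) = (-7/20, 7/5).
The Hessian has P_{vv} = 4, P_{yy} = -6, P_{vy} = -4, giving D = -40 < 0, so the point is a saddle point.
P(-7/20, 7/5) = 267/40.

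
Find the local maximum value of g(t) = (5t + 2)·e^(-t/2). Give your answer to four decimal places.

4.4933

Differentiating with the product rule gives g'(t) = (-(5/2)t + 4)·e^(-t/2). Since e^(-t/2) > 0, the only critical point is t = 8/5.
g''(8/5) has the same sign as -5/2 < 0, so this is a local maximum.
g(8/5) = (10)·e^(-4/5) ≈ 4.4933.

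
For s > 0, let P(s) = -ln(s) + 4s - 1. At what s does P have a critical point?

P'(s) = -1/s + 4 = 0 gives s = 1/4.
P''(s) = 1/s², which is positive for s > 0, so this is a local minimum.
P(1/4) = -1·ln(1/4) + 1 - 1 ≈ 1.3863.

1/4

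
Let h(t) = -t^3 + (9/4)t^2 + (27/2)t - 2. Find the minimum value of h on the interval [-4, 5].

Differentiating, h'(t) = -3t^2 + (9/2)t + 27/2; which vanishes at t = -3/2 and t = 3.
Evaluating at the critical points and endpoints: h(-4) = 44, h(-3/2) = -221/16, h(3) = 127/4, h(5) = -13/4.
So the minimum is h(-3/2) = -221/16.

-221/16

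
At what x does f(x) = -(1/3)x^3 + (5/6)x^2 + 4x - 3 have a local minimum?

-4/3

f'(x) = -x^2 + (5/3)x + 4. Setting f'(x) = 0 gives x ∈ {-4/3, 3}.
Since f''(x) = -2x + 5/3, we get f''(-4/3) = 13/3 > 0 ⇒ local minimum; f''(3) = -13/3 < 0 ⇒ local maximum.
The local minimum is f(-4/3) = -491/81.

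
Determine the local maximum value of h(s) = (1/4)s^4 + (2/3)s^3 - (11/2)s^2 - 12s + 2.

97/12

h'(s) = s^3 + 2s^2 - 11s - 12. Setting h'(s) = 0 gives s ∈ {-4, -1, 3}.
Second-derivative test with h''(s) = 3s^2 + 4s - 11: h''(-4) = 21 > 0 ⇒ local minimum; h''(-1) = -12 < 0 ⇒ local maximum; h''(3) = 28 > 0 ⇒ local minimum.
Thus h has its local maximum at s = -1, with value 97/12.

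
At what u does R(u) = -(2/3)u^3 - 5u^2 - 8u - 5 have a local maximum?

R'(u) = -2u^2 - 10u - 8 = 0 at u = -4, -1.
R''(u) = -4u - 10. R''(-4) = 6 > 0 ⇒ local minimum; R''(-1) = -6 < 0 ⇒ local maximum.
So the local maximum value is R(-1) = -4/3.

-1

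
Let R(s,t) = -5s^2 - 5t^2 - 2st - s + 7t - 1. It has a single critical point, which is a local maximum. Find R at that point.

7/4

∂R/∂s = -10s - 2t - 1 = 0 and ∂R/∂t = -2s - 10t + 7 = 0, so (s, t) = (-1/4, 3/4).
The Hessian has R_{ss} = -10, R_{tt} = -10, R_{st} = -2, giving D = 96 > 0 with R_{ss} < 0, so the point is a local maximum.
R(-1/4, 3/4) = 7/4.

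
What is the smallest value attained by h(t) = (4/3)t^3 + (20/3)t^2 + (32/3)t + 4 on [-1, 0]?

h'(t) = 4t^2 + (40/3)t + 32/3, which has no zeros in [-1, 0].
Candidates: h(-1) = -4/3; h(0) = 4.
Hence the absolute minimum is -4/3 at t = -1.

-4/3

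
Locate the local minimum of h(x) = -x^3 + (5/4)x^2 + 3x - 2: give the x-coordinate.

Critical points: h'(x) = -3x^2 + (5/2)x + 3 vanishes at x = -2/3, 3/2.
Second-derivative test with h''(x) = -6x + 5/2: h''(-2/3) = 13/2 > 0 ⇒ local minimum; h''(3/2) = -13/2 < 0 ⇒ local maximum.
So the local minimum value is h(-2/3) = -85/27.

-2/3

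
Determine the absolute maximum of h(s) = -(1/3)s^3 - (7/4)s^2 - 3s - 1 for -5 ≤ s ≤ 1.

h'(s) = -s^2 - (7/2)s - 3, which vanishes at s = -2 and s = -3/2.
Evaluating at the critical points and endpoints: h(-5) = 143/12,  h(-2) = 2/3,  h(-3/2) = 11/16,  h(1) = -73/12.
Hence the absolute maximum is 143/12 at s = -5.

143/12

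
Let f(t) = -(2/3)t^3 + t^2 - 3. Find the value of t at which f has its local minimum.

0

f'(t) = -2t^2 + 2t. Setting f'(t) = 0 gives t ∈ {0, 1}.
Since f''(t) = -4t + 2, we get f''(0) = 2 > 0 ⇒ local minimum; f''(1) = -2 < 0 ⇒ local maximum.
So the local minimum value is f(0) = -3.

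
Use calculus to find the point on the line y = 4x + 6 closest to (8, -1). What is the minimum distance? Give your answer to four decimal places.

Minimize D(x)^2 = (x - 8)^2 + (4x + 7)^2.
d/dx[D^2] = 2(x - 8) + 2·4·(4x + 7) = 0 ⇒ x = -20/17.
Then y = 22/17 and the distance is √(1521/17) ≈ 9.4589.

9.4589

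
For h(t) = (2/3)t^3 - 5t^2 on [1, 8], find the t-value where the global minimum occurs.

Differentiating, h'(t) = 2t^2 - 10t; whose only zero in [1, 8] is t = 5.
Evaluating at the critical points and endpoints: h(1) = -13/3,  h(5) = -125/3,  h(8) = 64/3.
Hence the absolute minimum is -125/3 at t = 5.

5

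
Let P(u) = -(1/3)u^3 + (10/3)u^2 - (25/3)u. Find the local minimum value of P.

-500/81

Critical points: P'(u) = -u^2 + (20/3)u - 25/3 vanishes at u = 5/3, 5.
P''(u) = -2u + 20/3. P''(5/3) = 10/3 > 0 ⇒ local minimum; P''(5) = -10/3 < 0 ⇒ local maximum.
Thus P has its local minimum at u = 5/3, with value -500/81.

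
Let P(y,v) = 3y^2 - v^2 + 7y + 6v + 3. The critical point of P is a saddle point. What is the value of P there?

95/12

∂P/∂y = 6y + 7 = 0 and ∂P/∂v = -2v + 6 = 0, so (y, v) = (-7/6, 3).
The Hessian has P_{yy} = 6, P_{vv} = -2, P_{yv} = 0, giving D = -12 < 0, so the point is a saddle point.
P(-7/6, 3) = 95/12.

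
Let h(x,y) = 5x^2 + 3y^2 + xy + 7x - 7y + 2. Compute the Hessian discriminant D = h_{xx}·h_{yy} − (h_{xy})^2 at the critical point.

59

∂h/∂x = 10x + y + 7 = 0 and ∂h/∂y = x + 6y - 7 = 0, so (x, y) = (-49/59, 77/59).
The Hessian has h_{xx} = 10, h_{yy} = 6, h_{xy} = 1, giving D = 59 > 0 with h_{xx} > 0, so the point is a local minimum.
D = (10)·(6) − (1)^2 = 59.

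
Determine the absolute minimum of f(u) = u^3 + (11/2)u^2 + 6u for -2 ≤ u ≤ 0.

Differentiating, f'(u) = 3u^2 + 11u + 6; whose only zero in [-2, 0] is u = -2/3.
Evaluating at the critical points and endpoints: f(-2) = 2; f(-2/3) = -50/27; f(0) = 0.
Hence the absolute minimum is -50/27 at u = -2/3.

-50/27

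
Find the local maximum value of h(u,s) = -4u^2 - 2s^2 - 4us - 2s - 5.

-4

∂h/∂u = -8u - 4s = 0 and ∂h/∂s = -4u - 4s - 2 = 0, so (u, s) = (1/2, -1).
The Hessian has h_{uu} = -8, h_{ss} = -4, h_{us} = -4, giving D = 16 > 0 with h_{uu} < 0, so the point is a local maximum.
h(1/2, -1) = -4.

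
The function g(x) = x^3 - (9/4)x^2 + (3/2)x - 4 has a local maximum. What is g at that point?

-59/16

g'(x) = 3x^2 - (9/2)x + 3/2 = 0 at x = 1/2, 1.
Second-derivative test with g''(x) = 6x - 9/2: g''(1/2) = -3/2 < 0 ⇒ local maximum; g''(1) = 3/2 > 0 ⇒ local minimum.
Thus g has its local maximum at x = 1/2, with value -59/16.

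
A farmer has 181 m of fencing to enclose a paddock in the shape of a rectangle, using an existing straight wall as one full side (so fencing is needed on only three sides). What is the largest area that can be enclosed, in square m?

32761/8

Let the sides perpendicular to the wall have length x and the parallel side y, so 2x + y = 181 and the area is A = xy = x(181 − 2x).
A'(x) = 181 − 4x = 0 gives x = 181/4, and A''(x) = −4 < 0 confirms a maximum.
Then y = 181 − 2·181/4 = 181/2 and A = 32761/8.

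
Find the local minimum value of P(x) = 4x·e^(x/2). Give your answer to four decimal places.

-2.9430

P'(x) = 4·e^(x/2) + (4x)·(1/2)·e^(x/2) = (2x + 4)·e^(x/2). Since e^(x/2) > 0, the only critical point is x = -2.
P''(-2) has the same sign as 2 > 0, so this is a local minimum.
P(-2) = (-8)·e^(-1) ≈ -2.9430.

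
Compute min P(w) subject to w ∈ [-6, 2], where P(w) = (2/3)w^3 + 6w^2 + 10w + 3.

The derivative is 2w^2 + 12w + 10, which vanishes at w = -5 and w = -1.
Compare values at every candidate in [-6, 2]: P(-6) = 15; P(-5) = 59/3; P(-1) = -5/3; P(2) = 157/3.
The minimum over the interval is -5/3, attained at w = -1.

-5/3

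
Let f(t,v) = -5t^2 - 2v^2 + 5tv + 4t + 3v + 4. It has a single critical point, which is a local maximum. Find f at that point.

∂f/∂t = -10t + 5v + 4 = 0 and ∂f/∂v = 5t - 4v + 3 = 0, so (t, v) = (31/15, 10/3).
The Hessian has f_{tt} = -10, f_{vv} = -4, f_{tv} = 5, giving D = 15 > 0 with f_{tt} < 0, so the point is a local maximum.
f(31/15, 10/3) = 197/15.

197/15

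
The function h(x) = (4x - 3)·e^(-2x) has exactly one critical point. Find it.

5/4

By the product rule, h'(x) = (-8x + 10)·e^(-2x). Since e^(-2x) > 0, the only critical point is x = 5/4.
h''(5/4) has the same sign as -8 < 0, so this is a local maximum.
h(5/4) = (2)·e^(-5/2) ≈ 0.1642.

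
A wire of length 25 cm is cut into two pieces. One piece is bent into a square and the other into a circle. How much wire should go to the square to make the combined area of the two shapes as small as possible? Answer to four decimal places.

14.0025

Let x be the length used for the square. Square side x/4; circle radius (25−x)/(2π).
A(x) = (x/4)² + π·((25−x)/(2π))² = x²/16 + (25−x)²/(4π) for 0 ≤ x ≤ 25. A'(x) = x/8 − (25−x)/(2π) = 0 gives x = 4·25/(π+4) ≈ 14.0025.
A'' = 1/8 + 1/(2π) > 0, so this gives the minimum combined area; x ≈ 14.0025 cm to the square.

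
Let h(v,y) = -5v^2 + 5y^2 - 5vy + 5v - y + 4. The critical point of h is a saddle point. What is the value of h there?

∂h/∂v = -10v - 5y + 5 = 0 and ∂h/∂y = -5v + 10y - 1 = 0, so (v, y) = (9/25, 7/25).
The Hessian has h_{vv} = -10, h_{yy} = 10, h_{vy} = -5, giving D = -125 < 0, so the point is a saddle point.
h(9/25, 7/25) = 119/25.

119/25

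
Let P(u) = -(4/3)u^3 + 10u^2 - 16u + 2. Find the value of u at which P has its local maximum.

4

Critical points: P'(u) = -4u^2 + 20u - 16 vanishes at u = 1, 4.
Second-derivative test with P''(u) = -8u + 20: P''(1) = 12 > 0 ⇒ local minimum; P''(4) = -12 < 0 ⇒ local maximum.
Thus P has its local maximum at u = 4, with value 38/3.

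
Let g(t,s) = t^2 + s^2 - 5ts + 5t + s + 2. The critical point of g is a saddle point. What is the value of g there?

∂g/∂t = 2t - 5s + 5 = 0 and ∂g/∂s = -5t + 2s + 1 = 0, so (t, s) = (5/7, 9/7).
The Hessian has g_{tt} = 2, g_{ss} = 2, g_{ts} = -5, giving D = -21 < 0, so the point is a saddle point.
g(5/7, 9/7) = 31/7.

31/7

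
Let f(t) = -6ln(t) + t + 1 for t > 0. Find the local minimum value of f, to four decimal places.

-3.7506

f'(t) = -6/t + 1 = 0 gives t = 6.
f''(t) = 6/t², which is positive for t > 0, so this is a local minimum.
f(6) = -6·ln(6) + 6 + 1 ≈ -3.7506.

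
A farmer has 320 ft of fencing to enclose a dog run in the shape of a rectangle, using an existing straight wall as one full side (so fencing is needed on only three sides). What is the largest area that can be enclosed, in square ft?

Let the sides perpendicular to the wall have length x and the parallel side y, so 2x + y = 320 and the area is A = xy = x(320 − 2x).
A'(x) = 320 − 4x = 0 gives x = 80, and A''(x) = −4 < 0 confirms a maximum.
Then y = 320 − 2·80 = 160 and A = 12800.

12800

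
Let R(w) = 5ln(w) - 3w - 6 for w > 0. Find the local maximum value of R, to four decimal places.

R'(w) = 5/w − 3 = 0 gives w = 5/3.
R''(w) = -5/w², which is negative for w > 0, so this is a local maximum.
R(5/3) = 5·ln(5/3) - 5 - 6 ≈ -8.4459.

-8.4459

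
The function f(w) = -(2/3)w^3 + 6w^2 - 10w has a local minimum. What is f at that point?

f'(w) = -2w^2 + 12w - 10. Setting f'(w) = 0 gives w ∈ {1, 5}.
f''(w) = -4w + 12. f''(1) = 8 > 0 ⇒ local minimum; f''(5) = -8 < 0 ⇒ local maximum.
Thus f has its local minimum at w = 1, with value -14/3.

-14/3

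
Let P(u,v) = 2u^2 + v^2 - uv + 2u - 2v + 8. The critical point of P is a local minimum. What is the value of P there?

48/7

∂P/∂u = 4u - v + 2 = 0 and ∂P/∂v = -u + 2v - 2 = 0, so (u, v) = (-2/7, 6/7).
The Hessian has P_{uu} = 4, P_{vv} = 2, P_{uv} = -1, giving D = 7 > 0 with P_{uu} > 0, so the point is a local minimum.
P(-2/7, 6/7) = 48/7.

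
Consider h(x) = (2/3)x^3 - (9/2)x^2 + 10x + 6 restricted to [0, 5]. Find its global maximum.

161/6

Differentiating, h'(x) = 2x^2 - 9x + 10; which vanishes at x = 2 and x = 5/2.
Evaluating at the critical points and endpoints: h(0) = 6,  h(2) = 40/3,  h(5/2) = 319/24,  h(5) = 161/6.
So the maximum is h(5) = 161/6.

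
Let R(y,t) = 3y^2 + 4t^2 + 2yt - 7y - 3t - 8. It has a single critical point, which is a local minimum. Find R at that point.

-533/44

∂R/∂y = 6y + 2t - 7 = 0 and ∂R/∂t = 2y + 8t - 3 = 0, so (y, t) = (25/22, 1/11).
The Hessian has R_{yy} = 6, R_{tt} = 8, R_{yt} = 2, giving D = 44 > 0 with R_{yy} > 0, so the point is a local minimum.
R(25/22, 1/11) = -533/44.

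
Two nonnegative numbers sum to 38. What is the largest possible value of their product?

361

With x + y = 38, the product is P(x) = x(38 − x).
P'(x) = 38 − 2x = 0 gives x = 19; P'' = −2 < 0, so this is the maximum.
P = 19·19 = 361.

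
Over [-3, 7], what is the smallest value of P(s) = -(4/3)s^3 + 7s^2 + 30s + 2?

Differentiating, P'(s) = -4s^2 + 14s + 30; which vanishes at s = -3/2 and s = 5.
Compare values at every candidate in [-3, 7]: P(-3) = 11; P(-3/2) = -91/4; P(5) = 481/3; P(7) = 293/3.
So the minimum is P(-3/2) = -91/4.

-91/4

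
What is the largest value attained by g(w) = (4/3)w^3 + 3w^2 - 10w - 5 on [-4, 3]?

Differentiating, g'(w) = 4w^2 + 6w - 10; which vanishes at w = -5/2 and w = 1.
Compare values at every candidate in [-4, 3]: g(-4) = -7/3; g(-5/2) = 215/12; g(1) = -32/3; g(3) = 28.
So the maximum is g(3) = 28.

28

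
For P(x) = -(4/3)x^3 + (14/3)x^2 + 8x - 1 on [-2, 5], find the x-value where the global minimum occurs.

Differentiating, P'(x) = -4x^2 + (28/3)x + 8; which vanishes at x = -2/3 and x = 3.
Compare values at every candidate in [-2, 5]: P(-2) = 37/3,  P(-2/3) = -313/81,  P(3) = 29,  P(5) = -11.
Hence the absolute minimum is -11 at x = 5.

5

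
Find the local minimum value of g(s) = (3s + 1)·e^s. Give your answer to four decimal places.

-0.7908

Differentiating with the product rule gives g'(s) = (3s + 4)·e^s. Since e^s > 0, the only critical point is s = -4/3.
g''(-4/3) has the same sign as 3 > 0, so this is a local minimum.
g(-4/3) = (-3)·e^(-4/3) ≈ -0.7908.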